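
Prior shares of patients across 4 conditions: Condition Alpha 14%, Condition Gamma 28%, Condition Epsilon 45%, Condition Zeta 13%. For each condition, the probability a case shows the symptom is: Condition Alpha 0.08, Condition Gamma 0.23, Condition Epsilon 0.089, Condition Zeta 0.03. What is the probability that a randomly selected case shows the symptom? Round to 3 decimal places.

Unnormalized posteriors (prior × likelihood):
  Condition Alpha: 0.14 × 0.08 = 0.0112
  Condition Gamma: 0.28 × 0.23 = 0.0644
  Condition Epsilon: 0.45 × 0.089 = 0.04005
  Condition Zeta: 0.13 × 0.03 = 0.0039
P(symptomatic) = 0.0112 + 0.0644 + 0.04005 + 0.0039 = 0.11955 → 0.120.

0.120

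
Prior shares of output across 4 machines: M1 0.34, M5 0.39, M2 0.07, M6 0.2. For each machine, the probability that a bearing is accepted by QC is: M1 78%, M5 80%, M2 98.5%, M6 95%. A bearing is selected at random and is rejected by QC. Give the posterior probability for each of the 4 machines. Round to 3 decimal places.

Taking complements, P(rejected | each) = M1 0.22, M5 0.2, M2 0.015, M6 0.05.
Unnormalized posteriors (prior × likelihood):
  M1: 0.34 × 0.22 = 0.0748
  M5: 0.39 × 0.2 = 0.078
  M2: 0.07 × 0.015 = 0.00105
  M6: 0.2 × 0.05 = 0.01
Sum = 0.16385.
P(M1 | rejected) = 0.0748/0.16385 ≈ 0.457
P(M5 | rejected) = 0.078/0.16385 ≈ 0.476
P(M2 | rejected) = 0.00105/0.16385 ≈ 0.006
P(M6 | rejected) = 0.01/0.16385 ≈ 0.061
(Check: 0.457+0.476+0.006+0.061 = 1.000.)

M1 0.457, M5 0.476, M2 0.006, M6 0.061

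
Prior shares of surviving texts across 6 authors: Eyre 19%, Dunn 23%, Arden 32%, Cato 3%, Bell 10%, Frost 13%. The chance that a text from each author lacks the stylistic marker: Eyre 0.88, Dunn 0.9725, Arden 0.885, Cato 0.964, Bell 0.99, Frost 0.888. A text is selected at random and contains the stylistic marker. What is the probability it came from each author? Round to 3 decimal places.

Taking complements, P(marker | each) = Eyre 0.12, Dunn 0.0275, Arden 0.115, Cato 0.036, Bell 0.01, Frost 0.112.
Compute prior × likelihood for every hypothesis:
  Eyre: 0.19 × 0.12 = 0.0228
  Dunn: 0.23 × 0.0275 = 0.006325
  Arden: 0.32 × 0.115 = 0.0368
  Cato: 0.03 × 0.036 = 0.00108
  Bell: 0.1 × 0.01 = 0.001
  Frost: 0.13 × 0.112 = 0.01456
Normalizing constant = 0.082565.
P(Eyre | marker) = 0.0228/0.082565 ≈ 0.276
P(Dunn | marker) = 0.006325/0.082565 ≈ 0.077
P(Arden | marker) = 0.0368/0.082565 ≈ 0.446
P(Cato | marker) = 0.00108/0.082565 ≈ 0.013
P(Bell | marker) = 0.001/0.082565 ≈ 0.012
P(Frost | marker) = 0.01456/0.082565 ≈ 0.176
(Check: 0.276+0.077+0.446+0.013+0.012+0.176 = 1.000.)

Eyre 0.276, Dunn 0.077, Arden 0.446, Cato 0.013, Bell 0.012, Frost 0.176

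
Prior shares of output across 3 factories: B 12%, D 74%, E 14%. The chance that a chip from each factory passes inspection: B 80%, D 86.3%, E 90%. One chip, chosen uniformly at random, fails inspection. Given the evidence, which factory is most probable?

Taking complements, P(nonconforming | each) = B 0.2, D 0.137, E 0.1.
By Bayes' rule, posterior ∝ prior × likelihood:
  B: 0.12 × 0.2 = 0.024
  D: 0.74 × 0.137 = 0.10138
  E: 0.14 × 0.1 = 0.014
Sum = 0.13938.
Largest term belongs to D, so D is most probable.

D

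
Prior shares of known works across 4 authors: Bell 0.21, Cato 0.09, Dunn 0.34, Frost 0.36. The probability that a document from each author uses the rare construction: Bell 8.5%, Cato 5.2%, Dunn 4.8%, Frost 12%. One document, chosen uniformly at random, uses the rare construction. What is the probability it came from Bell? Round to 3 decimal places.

Prior × likelihood for each hypothesis:
  Bell: 0.21 × 0.085 = 0.01785
  Cato: 0.09 × 0.052 = 0.00468
  Dunn: 0.34 × 0.048 = 0.01632
  Frost: 0.36 × 0.12 = 0.0432
Total = 0.08205.
P(Bell | evidence) = 0.01785 / 0.08205 ≈ 0.218.

0.218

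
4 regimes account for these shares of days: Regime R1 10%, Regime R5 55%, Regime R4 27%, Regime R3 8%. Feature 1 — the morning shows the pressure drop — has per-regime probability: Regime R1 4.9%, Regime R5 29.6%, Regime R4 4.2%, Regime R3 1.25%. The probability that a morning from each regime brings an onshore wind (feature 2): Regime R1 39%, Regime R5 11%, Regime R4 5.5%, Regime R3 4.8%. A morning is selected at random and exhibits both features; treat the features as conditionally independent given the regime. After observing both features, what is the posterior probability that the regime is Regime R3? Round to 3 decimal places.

0.002

Unnormalized posteriors (prior × likelihood):
  Regime R1: 0.1 × 0.049 × 0.39 = 0.001911
  Regime R5: 0.55 × 0.296 × 0.11 = 0.017908
  Regime R4: 0.27 × 0.042 × 0.055 = 0.0006237
  Regime R3: 0.08 × 0.0125 × 0.048 = 0.000048
Total = 0.0204907.
P(Regime R3 | evidence) = 0.000048 / 0.0204907 ≈ 0.002.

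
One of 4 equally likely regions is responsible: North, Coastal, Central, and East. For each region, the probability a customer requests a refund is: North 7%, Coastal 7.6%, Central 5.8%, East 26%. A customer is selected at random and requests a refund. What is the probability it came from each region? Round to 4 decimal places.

North 0.1509, Coastal 0.1638, Central 0.1250, East 0.5603

Since the prior is uniform, the posterior is proportional to the likelihood:
  North: 0.07
  Coastal: 0.076
  Central: 0.058
  East: 0.26
Normalizing constant = 0.464.
P(North | refund) = 0.07/0.464 ≈ 0.1509
P(Coastal | refund) = 0.076/0.464 ≈ 0.1638
P(Central | refund) = 0.058/0.464 ≈ 0.1250
P(East | refund) = 0.26/0.464 ≈ 0.5603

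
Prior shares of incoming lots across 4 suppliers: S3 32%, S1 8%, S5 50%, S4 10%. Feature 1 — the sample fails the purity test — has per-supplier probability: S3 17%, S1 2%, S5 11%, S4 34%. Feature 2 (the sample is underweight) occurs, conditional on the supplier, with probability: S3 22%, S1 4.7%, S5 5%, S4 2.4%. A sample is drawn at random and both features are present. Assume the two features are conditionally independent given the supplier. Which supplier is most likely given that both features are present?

Compute prior × likelihood for every hypothesis:
  S3: 0.32 × 0.17 × 0.22 = 0.011968
  S1: 0.08 × 0.02 × 0.047 = 0.0000752
  S5: 0.5 × 0.11 × 0.05 = 0.00275
  S4: 0.1 × 0.34 × 0.024 = 0.000816
Sum = 0.0156092.
Largest term belongs to S3, so S3 is most probable.

S3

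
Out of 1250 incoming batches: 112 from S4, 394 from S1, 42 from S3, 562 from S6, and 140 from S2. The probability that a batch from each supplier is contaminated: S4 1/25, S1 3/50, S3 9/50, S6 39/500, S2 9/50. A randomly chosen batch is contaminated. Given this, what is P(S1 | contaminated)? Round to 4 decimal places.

0.2258

Unnormalized posteriors (prior × likelihood):
  S4: 0.0896 × 0.04 = 0.003584
  S1: 0.3152 × 0.06 = 0.018912
  S3: 0.0336 × 0.18 = 0.006048
  S6: 0.4496 × 0.078 = 0.0350688
  S2: 0.112 × 0.18 = 0.02016
Sum = 0.0837728.
P(S1 | evidence) = 0.018912 / 0.0837728 ≈ 0.2258.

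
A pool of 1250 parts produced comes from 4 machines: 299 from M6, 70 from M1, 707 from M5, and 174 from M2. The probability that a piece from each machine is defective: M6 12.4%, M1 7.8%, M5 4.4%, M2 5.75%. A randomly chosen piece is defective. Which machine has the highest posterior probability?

M6

Compute prior × likelihood for every hypothesis:
  M6: 0.2392 × 0.124 = 0.0296608
  M1: 0.056 × 0.078 = 0.004368
  M5: 0.5656 × 0.044 = 0.0248864
  M2: 0.1392 × 0.0575 = 0.008004
Normalizing constant = 0.0669192.
Largest term belongs to M6, so M6 is most probable.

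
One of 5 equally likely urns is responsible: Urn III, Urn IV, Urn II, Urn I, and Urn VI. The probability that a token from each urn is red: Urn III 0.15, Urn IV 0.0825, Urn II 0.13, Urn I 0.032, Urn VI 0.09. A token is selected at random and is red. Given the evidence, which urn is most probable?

With a uniform prior (1/5 each), posterior ∝ likelihood:
  Urn III: 0.15
  Urn IV: 0.0825
  Urn II: 0.13
  Urn I: 0.032
  Urn VI: 0.09
Normalizing constant = 0.4845.
Largest term belongs to Urn III, so Urn III is most probable.

Urn III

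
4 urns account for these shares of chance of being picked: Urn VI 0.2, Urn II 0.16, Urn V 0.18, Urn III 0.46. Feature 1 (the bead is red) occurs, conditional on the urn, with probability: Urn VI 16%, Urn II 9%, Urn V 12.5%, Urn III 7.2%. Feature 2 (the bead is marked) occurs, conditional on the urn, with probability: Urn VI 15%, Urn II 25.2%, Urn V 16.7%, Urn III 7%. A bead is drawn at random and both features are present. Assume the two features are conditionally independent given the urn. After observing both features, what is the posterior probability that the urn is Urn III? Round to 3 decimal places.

By Bayes' rule, posterior ∝ prior × likelihood:
  Urn VI: 0.2 × 0.16 × 0.15 = 0.0048
  Urn II: 0.16 × 0.09 × 0.252 = 0.0036288
  Urn V: 0.18 × 0.125 × 0.167 = 0.0037575
  Urn III: 0.46 × 0.072 × 0.07 = 0.0023184
Normalizing constant = 0.0145047.
P(Urn III | evidence) = 0.0023184 / 0.0145047 ≈ 0.160.

0.160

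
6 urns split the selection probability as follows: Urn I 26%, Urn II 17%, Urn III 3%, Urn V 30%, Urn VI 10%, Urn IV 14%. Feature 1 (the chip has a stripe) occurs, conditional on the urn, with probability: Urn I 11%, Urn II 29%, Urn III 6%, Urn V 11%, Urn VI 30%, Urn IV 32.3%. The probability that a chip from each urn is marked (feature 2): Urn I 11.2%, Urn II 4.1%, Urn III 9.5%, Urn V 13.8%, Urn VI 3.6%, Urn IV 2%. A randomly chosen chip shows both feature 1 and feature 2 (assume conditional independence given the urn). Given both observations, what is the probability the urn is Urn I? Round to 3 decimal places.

Prior × likelihood for each hypothesis:
  Urn I: 0.26 × 0.11 × 0.112 = 0.0032032
  Urn II: 0.17 × 0.29 × 0.041 = 0.0020213
  Urn III: 0.03 × 0.06 × 0.095 = 0.000171
  Urn V: 0.3 × 0.11 × 0.138 = 0.004554
  Urn VI: 0.1 × 0.3 × 0.036 = 0.00108
  Urn IV: 0.14 × 0.323 × 0.02 = 0.0009044
Sum = 0.0119339.
P(Urn I | evidence) = 0.0032032 / 0.0119339 ≈ 0.268.

0.268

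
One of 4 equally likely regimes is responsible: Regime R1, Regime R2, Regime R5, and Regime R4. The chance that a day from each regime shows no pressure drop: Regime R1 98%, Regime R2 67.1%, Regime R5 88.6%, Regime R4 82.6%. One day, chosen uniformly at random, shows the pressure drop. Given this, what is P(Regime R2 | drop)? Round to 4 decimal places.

Taking complements, P(drop | each) = Regime R1 0.02, Regime R2 0.329, Regime R5 0.114, Regime R4 0.174.
Since the prior is uniform, the posterior is proportional to the likelihood:
  Regime R1: 0.02
  Regime R2: 0.329
  Regime R5: 0.114
  Regime R4: 0.174
Normalizing constant = 0.637.
P(Regime R2 | evidence) = 0.329 / 0.637 ≈ 0.5165.

0.5165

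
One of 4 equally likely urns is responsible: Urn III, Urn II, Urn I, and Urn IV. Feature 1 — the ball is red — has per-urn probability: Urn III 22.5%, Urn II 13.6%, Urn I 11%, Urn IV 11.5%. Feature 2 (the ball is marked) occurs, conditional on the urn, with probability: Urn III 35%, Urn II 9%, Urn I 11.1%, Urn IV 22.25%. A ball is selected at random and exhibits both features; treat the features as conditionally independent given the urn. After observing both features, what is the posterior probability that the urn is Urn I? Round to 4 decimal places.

With a uniform prior (1/4 each), posterior ∝ likelihood:
  Urn III: 0.225 × 0.35 = 0.07875
  Urn II: 0.136 × 0.09 = 0.01224
  Urn I: 0.11 × 0.111 = 0.01221
  Urn IV: 0.115 × 0.2225 = 0.0255875
Normalizing constant = 0.1287875.
P(Urn I | evidence) = 0.01221 / 0.1287875 ≈ 0.0948.

0.0948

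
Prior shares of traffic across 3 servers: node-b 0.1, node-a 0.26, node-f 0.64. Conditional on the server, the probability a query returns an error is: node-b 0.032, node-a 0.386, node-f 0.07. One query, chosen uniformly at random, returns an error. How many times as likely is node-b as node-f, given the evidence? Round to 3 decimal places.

0.071

By Bayes' rule, posterior ∝ prior × likelihood:
  node-b: 0.1 × 0.032 = 0.0032
  node-a: 0.26 × 0.386 = 0.10036
  node-f: 0.64 × 0.07 = 0.0448
Total = 0.14836.
The ratio is 0.0032 / 0.0448 (the normalizer cancels) = 0.071.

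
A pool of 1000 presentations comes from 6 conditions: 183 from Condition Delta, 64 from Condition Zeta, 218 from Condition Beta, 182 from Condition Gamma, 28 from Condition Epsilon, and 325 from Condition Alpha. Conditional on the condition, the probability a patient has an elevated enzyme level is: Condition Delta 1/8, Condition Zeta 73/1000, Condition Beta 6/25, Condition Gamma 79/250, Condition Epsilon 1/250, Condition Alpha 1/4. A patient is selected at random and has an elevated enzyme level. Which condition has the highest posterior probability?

By Bayes' rule, posterior ∝ prior × likelihood:
  Condition Delta: 0.183 × 0.125 = 0.022875
  Condition Zeta: 0.064 × 0.073 = 0.004672
  Condition Beta: 0.218 × 0.24 = 0.05232
  Condition Gamma: 0.182 × 0.316 = 0.057512
  Condition Epsilon: 0.028 × 0.004 = 0.000112
  Condition Alpha: 0.325 × 0.25 = 0.08125
Total = 0.218741.
Largest term belongs to Condition Alpha, so Condition Alpha is most probable.

Condition Alpha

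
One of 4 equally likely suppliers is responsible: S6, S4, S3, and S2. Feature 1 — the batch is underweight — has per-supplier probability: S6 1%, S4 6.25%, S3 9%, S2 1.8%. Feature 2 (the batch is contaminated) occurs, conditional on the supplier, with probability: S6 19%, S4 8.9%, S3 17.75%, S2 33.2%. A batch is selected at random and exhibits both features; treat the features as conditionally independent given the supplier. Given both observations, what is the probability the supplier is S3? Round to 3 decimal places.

Since the prior is uniform, the posterior is proportional to the likelihood:
  S6: 0.01 × 0.19 = 0.0019
  S4: 0.0625 × 0.089 = 0.0055625
  S3: 0.09 × 0.1775 = 0.015975
  S2: 0.018 × 0.332 = 0.005976
Total = 0.0294135.
P(S3 | evidence) = 0.015975 / 0.0294135 ≈ 0.543.

0.543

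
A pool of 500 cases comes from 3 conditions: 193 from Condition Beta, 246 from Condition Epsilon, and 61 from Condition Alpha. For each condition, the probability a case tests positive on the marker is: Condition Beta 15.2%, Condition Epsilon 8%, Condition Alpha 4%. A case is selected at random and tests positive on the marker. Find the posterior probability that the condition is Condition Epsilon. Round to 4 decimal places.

Unnormalized posteriors (prior × likelihood):
  Condition Beta: 0.386 × 0.152 = 0.058672
  Condition Epsilon: 0.492 × 0.08 = 0.03936
  Condition Alpha: 0.122 × 0.04 = 0.00488
Total = 0.102912.
P(Condition Epsilon | evidence) = 0.03936 / 0.102912 ≈ 0.3825.

0.3825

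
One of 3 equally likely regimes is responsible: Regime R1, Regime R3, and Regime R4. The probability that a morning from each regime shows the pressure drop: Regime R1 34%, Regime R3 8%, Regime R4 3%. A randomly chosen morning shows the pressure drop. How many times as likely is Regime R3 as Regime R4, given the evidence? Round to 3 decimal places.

2.667

Since the prior is uniform, the posterior is proportional to the likelihood:
  Regime R1: 0.34
  Regime R3: 0.08
  Regime R4: 0.03
Sum = 0.45.
The ratio is 0.08 / 0.03 (the normalizer cancels) = 2.667.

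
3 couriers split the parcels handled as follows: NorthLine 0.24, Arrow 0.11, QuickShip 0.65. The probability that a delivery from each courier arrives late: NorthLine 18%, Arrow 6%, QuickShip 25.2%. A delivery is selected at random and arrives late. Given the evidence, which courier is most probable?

By Bayes' rule, posterior ∝ prior × likelihood:
  NorthLine: 0.24 × 0.18 = 0.0432
  Arrow: 0.11 × 0.06 = 0.0066
  QuickShip: 0.65 × 0.252 = 0.1638
Sum = 0.2136.
Largest term belongs to QuickShip, so QuickShip is most probable.

QuickShip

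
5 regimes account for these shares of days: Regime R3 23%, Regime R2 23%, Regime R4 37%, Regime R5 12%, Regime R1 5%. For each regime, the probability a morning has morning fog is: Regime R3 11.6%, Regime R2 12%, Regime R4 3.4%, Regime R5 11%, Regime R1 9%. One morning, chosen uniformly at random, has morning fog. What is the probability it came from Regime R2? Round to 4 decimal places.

Prior × likelihood for each hypothesis:
  Regime R3: 0.23 × 0.116 = 0.02668
  Regime R2: 0.23 × 0.12 = 0.0276
  Regime R4: 0.37 × 0.034 = 0.01258
  Regime R5: 0.12 × 0.11 = 0.0132
  Regime R1: 0.05 × 0.09 = 0.0045
Sum = 0.08456.
P(Regime R2 | evidence) = 0.0276 / 0.08456 ≈ 0.3264.

0.3264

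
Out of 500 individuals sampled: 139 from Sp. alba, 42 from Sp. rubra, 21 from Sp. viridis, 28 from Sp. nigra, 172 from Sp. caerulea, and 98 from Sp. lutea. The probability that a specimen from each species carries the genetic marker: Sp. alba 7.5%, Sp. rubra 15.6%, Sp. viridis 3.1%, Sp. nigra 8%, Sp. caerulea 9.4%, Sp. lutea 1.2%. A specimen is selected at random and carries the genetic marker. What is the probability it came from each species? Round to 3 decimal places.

Sp. alba 0.280, Sp. rubra 0.176, Sp. viridis 0.017, Sp. nigra 0.060, Sp. caerulea 0.434, Sp. lutea 0.032

Prior × likelihood for each hypothesis:
  Sp. alba: 0.278 × 0.075 = 0.02085
  Sp. rubra: 0.084 × 0.156 = 0.013104
  Sp. viridis: 0.042 × 0.031 = 0.001302
  Sp. nigra: 0.056 × 0.08 = 0.00448
  Sp. caerulea: 0.344 × 0.094 = 0.032336
  Sp. lutea: 0.196 × 0.012 = 0.002352
Sum = 0.074424.
P(Sp. alba | marker) = 0.02085/0.074424 ≈ 0.280
P(Sp. rubra | marker) = 0.013104/0.074424 ≈ 0.176
P(Sp. viridis | marker) = 0.001302/0.074424 ≈ 0.017
P(Sp. nigra | marker) = 0.00448/0.074424 ≈ 0.060
P(Sp. caerulea | marker) = 0.032336/0.074424 ≈ 0.434
P(Sp. lutea | marker) = 0.002352/0.074424 ≈ 0.032
(Check: 0.280+0.176+0.017+0.060+0.434+0.032 = 0.999.)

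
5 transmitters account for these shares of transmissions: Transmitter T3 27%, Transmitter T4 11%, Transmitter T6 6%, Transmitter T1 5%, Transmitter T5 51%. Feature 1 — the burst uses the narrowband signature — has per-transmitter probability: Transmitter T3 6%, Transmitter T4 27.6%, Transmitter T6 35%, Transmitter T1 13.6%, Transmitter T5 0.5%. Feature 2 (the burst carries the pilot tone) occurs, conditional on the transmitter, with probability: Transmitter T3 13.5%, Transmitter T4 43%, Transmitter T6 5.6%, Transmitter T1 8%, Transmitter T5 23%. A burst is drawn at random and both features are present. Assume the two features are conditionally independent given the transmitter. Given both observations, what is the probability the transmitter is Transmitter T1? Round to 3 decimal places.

0.031

By Bayes' rule, posterior ∝ prior × likelihood:
  Transmitter T3: 0.27 × 0.06 × 0.135 = 0.002187
  Transmitter T4: 0.11 × 0.276 × 0.43 = 0.0130548
  Transmitter T6: 0.06 × 0.35 × 0.056 = 0.001176
  Transmitter T1: 0.05 × 0.136 × 0.08 = 0.000544
  Transmitter T5: 0.51 × 0.005 × 0.23 = 0.0005865
Total = 0.0175483.
P(Transmitter T1 | evidence) = 0.000544 / 0.0175483 ≈ 0.031.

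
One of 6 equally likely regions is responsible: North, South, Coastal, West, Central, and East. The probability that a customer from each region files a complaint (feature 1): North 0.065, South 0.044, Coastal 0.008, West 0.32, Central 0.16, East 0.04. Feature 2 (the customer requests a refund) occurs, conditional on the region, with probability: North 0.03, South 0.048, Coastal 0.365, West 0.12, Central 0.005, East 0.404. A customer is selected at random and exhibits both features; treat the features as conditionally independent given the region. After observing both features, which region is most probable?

With a uniform prior (1/6 each), posterior ∝ likelihood:
  North: 0.065 × 0.03 = 0.00195
  South: 0.044 × 0.048 = 0.002112
  Coastal: 0.008 × 0.365 = 0.00292
  West: 0.32 × 0.12 = 0.0384
  Central: 0.16 × 0.005 = 0.0008
  East: 0.04 × 0.404 = 0.01616
Total = 0.062342.
Largest term belongs to West, so West is most probable.

West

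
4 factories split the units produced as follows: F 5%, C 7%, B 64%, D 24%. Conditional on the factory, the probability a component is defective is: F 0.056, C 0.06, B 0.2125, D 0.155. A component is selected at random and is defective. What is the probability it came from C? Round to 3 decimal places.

0.023

By Bayes' rule, posterior ∝ prior × likelihood:
  F: 0.05 × 0.056 = 0.0028
  C: 0.07 × 0.06 = 0.0042
  B: 0.64 × 0.2125 = 0.136
  D: 0.24 × 0.155 = 0.0372
Total = 0.1802.
P(C | evidence) = 0.0042 / 0.1802 ≈ 0.023.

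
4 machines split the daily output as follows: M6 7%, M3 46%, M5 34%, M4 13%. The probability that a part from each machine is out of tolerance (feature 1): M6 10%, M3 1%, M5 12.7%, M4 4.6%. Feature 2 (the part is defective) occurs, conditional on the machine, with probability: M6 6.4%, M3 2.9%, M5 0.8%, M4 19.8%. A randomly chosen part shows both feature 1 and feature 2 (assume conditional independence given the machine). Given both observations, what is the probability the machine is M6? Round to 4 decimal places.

Unnormalized posteriors (prior × likelihood):
  M6: 0.07 × 0.1 × 0.064 = 0.000448
  M3: 0.46 × 0.01 × 0.029 = 0.0001334
  M5: 0.34 × 0.127 × 0.008 = 0.00034544
  M4: 0.13 × 0.046 × 0.198 = 0.00118404
Sum = 0.00211088.
P(M6 | evidence) = 0.000448 / 0.00211088 ≈ 0.2122.

0.2122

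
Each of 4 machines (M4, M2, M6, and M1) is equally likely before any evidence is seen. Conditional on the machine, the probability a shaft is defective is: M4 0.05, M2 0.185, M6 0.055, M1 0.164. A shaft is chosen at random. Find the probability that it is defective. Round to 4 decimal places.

Since the prior is uniform, the posterior is proportional to the likelihood:
  M4: 0.05
  M2: 0.185
  M6: 0.055
  M1: 0.164
P(defective) = (1/4) × (0.05 + 0.185 + 0.055 + 0.164) = 0.454/4 ≈ 0.1135.

0.1135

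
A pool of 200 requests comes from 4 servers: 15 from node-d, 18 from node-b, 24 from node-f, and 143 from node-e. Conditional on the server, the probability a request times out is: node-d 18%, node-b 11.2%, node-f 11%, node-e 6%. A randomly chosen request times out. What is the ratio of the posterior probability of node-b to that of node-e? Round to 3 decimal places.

By Bayes' rule, posterior ∝ prior × likelihood:
  node-d: 0.075 × 0.18 = 0.0135
  node-b: 0.09 × 0.112 = 0.01008
  node-f: 0.12 × 0.11 = 0.0132
  node-e: 0.715 × 0.06 = 0.0429
Normalizing constant = 0.07968.
The ratio is 0.01008 / 0.0429 (the normalizer cancels) = 0.235.

0.235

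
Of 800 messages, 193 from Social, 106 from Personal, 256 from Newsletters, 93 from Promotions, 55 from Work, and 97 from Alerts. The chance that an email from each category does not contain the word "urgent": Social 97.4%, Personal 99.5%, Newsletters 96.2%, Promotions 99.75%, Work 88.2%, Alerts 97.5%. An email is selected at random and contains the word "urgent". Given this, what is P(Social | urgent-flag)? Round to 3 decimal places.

Taking complements, P(urgent-flag | each) = Social 0.026, Personal 0.005, Newsletters 0.038, Promotions 0.0025, Work 0.118, Alerts 0.025.
Unnormalized posteriors (prior × likelihood):
  Social: 0.24125 × 0.026 = 0.0062725
  Personal: 0.1325 × 0.005 = 0.0006625
  Newsletters: 0.32 × 0.038 = 0.01216
  Promotions: 0.11625 × 0.0025 = 0.000290625
  Work: 0.06875 × 0.118 = 0.0081125
  Alerts: 0.12125 × 0.025 = 0.00303125
Total = 0.030529375.
P(Social | evidence) = 0.0062725 / 0.030529375 ≈ 0.205.

0.205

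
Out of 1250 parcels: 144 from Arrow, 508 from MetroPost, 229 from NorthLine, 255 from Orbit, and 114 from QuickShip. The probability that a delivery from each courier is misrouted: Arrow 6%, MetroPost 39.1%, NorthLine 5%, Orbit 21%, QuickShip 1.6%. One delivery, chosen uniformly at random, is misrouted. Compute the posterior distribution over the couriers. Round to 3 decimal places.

Prior × likelihood for each hypothesis:
  Arrow: 0.1152 × 0.06 = 0.006912
  MetroPost: 0.4064 × 0.391 = 0.1589024
  NorthLine: 0.1832 × 0.05 = 0.00916
  Orbit: 0.204 × 0.21 = 0.04284
  QuickShip: 0.0912 × 0.016 = 0.0014592
Normalizing constant = 0.2192736.
P(Arrow | misrouted) = 0.006912/0.2192736 ≈ 0.032
P(MetroPost | misrouted) = 0.1589024/0.2192736 ≈ 0.725
P(NorthLine | misrouted) = 0.00916/0.2192736 ≈ 0.042
P(Orbit | misrouted) = 0.04284/0.2192736 ≈ 0.195
P(QuickShip | misrouted) = 0.0014592/0.2192736 ≈ 0.007

Arrow 0.032, MetroPost 0.725, NorthLine 0.042, Orbit 0.195, QuickShip 0.007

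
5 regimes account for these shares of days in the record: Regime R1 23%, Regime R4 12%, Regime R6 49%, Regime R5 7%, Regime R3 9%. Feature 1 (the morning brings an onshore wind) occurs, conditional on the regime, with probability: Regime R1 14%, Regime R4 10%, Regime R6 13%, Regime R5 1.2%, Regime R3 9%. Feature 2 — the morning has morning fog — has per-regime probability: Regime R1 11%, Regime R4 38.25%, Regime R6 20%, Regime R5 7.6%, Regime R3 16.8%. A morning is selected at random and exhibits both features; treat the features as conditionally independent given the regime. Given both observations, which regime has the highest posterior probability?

By Bayes' rule, posterior ∝ prior × likelihood:
  Regime R1: 0.23 × 0.14 × 0.11 = 0.003542
  Regime R4: 0.12 × 0.1 × 0.3825 = 0.00459
  Regime R6: 0.49 × 0.13 × 0.2 = 0.01274
  Regime R5: 0.07 × 0.012 × 0.076 = 0.00006384
  Regime R3: 0.09 × 0.09 × 0.168 = 0.0013608
Sum = 0.02229664.
Largest term belongs to Regime R6, so Regime R6 is most probable.

Regime R6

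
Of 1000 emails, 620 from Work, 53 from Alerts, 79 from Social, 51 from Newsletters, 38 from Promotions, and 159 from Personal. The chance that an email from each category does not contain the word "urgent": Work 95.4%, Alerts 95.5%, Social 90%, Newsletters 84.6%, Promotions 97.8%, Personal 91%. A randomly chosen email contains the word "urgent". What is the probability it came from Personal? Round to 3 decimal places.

0.232

Taking complements, P(urgent-flag | each) = Work 0.046, Alerts 0.045, Social 0.1, Newsletters 0.154, Promotions 0.022, Personal 0.09.
By Bayes' rule, posterior ∝ prior × likelihood:
  Work: 0.62 × 0.046 = 0.02852
  Alerts: 0.053 × 0.045 = 0.002385
  Social: 0.079 × 0.1 = 0.0079
  Newsletters: 0.051 × 0.154 = 0.007854
  Promotions: 0.038 × 0.022 = 0.000836
  Personal: 0.159 × 0.09 = 0.01431
Normalizing constant = 0.061805.
P(Personal | evidence) = 0.01431 / 0.061805 ≈ 0.232.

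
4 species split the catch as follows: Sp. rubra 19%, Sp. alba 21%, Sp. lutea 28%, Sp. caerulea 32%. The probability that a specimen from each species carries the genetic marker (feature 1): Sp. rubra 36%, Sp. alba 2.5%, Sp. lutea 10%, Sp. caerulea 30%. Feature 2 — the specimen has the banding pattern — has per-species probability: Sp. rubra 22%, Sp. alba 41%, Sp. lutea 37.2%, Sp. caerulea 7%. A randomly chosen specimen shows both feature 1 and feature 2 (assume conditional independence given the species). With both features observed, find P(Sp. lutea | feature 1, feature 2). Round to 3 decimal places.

0.303

Unnormalized posteriors (prior × likelihood):
  Sp. rubra: 0.19 × 0.36 × 0.22 = 0.015048
  Sp. alba: 0.21 × 0.025 × 0.41 = 0.0021525
  Sp. lutea: 0.28 × 0.1 × 0.372 = 0.010416
  Sp. caerulea: 0.32 × 0.3 × 0.07 = 0.00672
Sum = 0.0343365.
P(Sp. lutea | evidence) = 0.010416 / 0.0343365 ≈ 0.303.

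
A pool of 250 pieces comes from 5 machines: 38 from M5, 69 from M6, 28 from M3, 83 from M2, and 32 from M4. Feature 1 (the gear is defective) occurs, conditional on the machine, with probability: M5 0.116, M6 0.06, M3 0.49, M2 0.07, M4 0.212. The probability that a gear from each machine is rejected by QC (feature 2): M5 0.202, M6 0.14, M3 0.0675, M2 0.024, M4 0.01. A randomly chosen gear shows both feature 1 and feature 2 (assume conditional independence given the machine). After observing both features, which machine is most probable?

Prior × likelihood for each hypothesis:
  M5: 0.152 × 0.116 × 0.202 = 0.003561664
  M6: 0.276 × 0.06 × 0.14 = 0.0023184
  M3: 0.112 × 0.49 × 0.0675 = 0.0037044
  M2: 0.332 × 0.07 × 0.024 = 0.00055776
  M4: 0.128 × 0.212 × 0.01 = 0.00027136
Total = 0.010413584.
Largest term belongs to M3, so M3 is most probable.

M3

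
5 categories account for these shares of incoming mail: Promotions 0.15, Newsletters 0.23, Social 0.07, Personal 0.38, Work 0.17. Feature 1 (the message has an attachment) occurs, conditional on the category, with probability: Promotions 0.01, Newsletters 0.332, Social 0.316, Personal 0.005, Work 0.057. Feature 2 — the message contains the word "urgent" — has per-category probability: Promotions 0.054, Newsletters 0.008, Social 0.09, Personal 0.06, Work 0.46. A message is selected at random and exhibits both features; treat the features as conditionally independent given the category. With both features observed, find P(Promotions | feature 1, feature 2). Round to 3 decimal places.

Unnormalized posteriors (prior × likelihood):
  Promotions: 0.15 × 0.01 × 0.054 = 0.000081
  Newsletters: 0.23 × 0.332 × 0.008 = 0.00061088
  Social: 0.07 × 0.316 × 0.09 = 0.0019908
  Personal: 0.38 × 0.005 × 0.06 = 0.000114
  Work: 0.17 × 0.057 × 0.46 = 0.0044574
Sum = 0.00725408.
P(Promotions | evidence) = 0.000081 / 0.00725408 ≈ 0.011.

0.011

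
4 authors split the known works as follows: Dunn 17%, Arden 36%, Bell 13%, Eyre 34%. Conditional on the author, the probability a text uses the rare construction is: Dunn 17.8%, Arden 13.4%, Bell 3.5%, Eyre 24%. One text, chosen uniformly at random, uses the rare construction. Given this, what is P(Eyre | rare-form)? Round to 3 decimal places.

0.496

Compute prior × likelihood for every hypothesis:
  Dunn: 0.17 × 0.178 = 0.03026
  Arden: 0.36 × 0.134 = 0.04824
  Bell: 0.13 × 0.035 = 0.00455
  Eyre: 0.34 × 0.24 = 0.0816
Total = 0.16465.
P(Eyre | evidence) = 0.0816 / 0.16465 ≈ 0.496.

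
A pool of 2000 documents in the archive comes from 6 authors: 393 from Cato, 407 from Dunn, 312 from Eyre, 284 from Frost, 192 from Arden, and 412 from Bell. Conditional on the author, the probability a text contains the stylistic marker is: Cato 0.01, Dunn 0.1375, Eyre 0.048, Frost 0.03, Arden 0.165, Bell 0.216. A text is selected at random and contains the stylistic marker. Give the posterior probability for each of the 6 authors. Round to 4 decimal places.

Cato 0.0193, Dunn 0.2742, Eyre 0.0734, Frost 0.0418, Arden 0.1552, Bell 0.4361

By Bayes' rule, posterior ∝ prior × likelihood:
  Cato: 0.1965 × 0.01 = 0.001965
  Dunn: 0.2035 × 0.1375 = 0.02798125
  Eyre: 0.156 × 0.048 = 0.007488
  Frost: 0.142 × 0.03 = 0.00426
  Arden: 0.096 × 0.165 = 0.01584
  Bell: 0.206 × 0.216 = 0.044496
Normalizing constant = 0.10203025.
P(Cato | marker) = 0.001965/0.10203025 ≈ 0.0193
P(Dunn | marker) = 0.02798125/0.10203025 ≈ 0.2742
P(Eyre | marker) = 0.007488/0.10203025 ≈ 0.0734
P(Frost | marker) = 0.00426/0.10203025 ≈ 0.0418
P(Arden | marker) = 0.01584/0.10203025 ≈ 0.1552
P(Bell | marker) = 0.044496/0.10203025 ≈ 0.4361
(Check: 0.0193+0.2742+0.0734+0.0418+0.1552+0.4361 = 1.0000.)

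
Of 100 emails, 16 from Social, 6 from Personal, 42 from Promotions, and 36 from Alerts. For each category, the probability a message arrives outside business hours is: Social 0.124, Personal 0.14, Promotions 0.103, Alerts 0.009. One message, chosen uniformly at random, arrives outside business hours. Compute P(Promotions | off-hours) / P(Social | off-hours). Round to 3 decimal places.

2.180

Compute prior × likelihood for every hypothesis:
  Social: 0.16 × 0.124 = 0.01984
  Personal: 0.06 × 0.14 = 0.0084
  Promotions: 0.42 × 0.103 = 0.04326
  Alerts: 0.36 × 0.009 = 0.00324
Normalizing constant = 0.07474.
The ratio is 0.04326 / 0.01984 (the normalizer cancels) = 2.180.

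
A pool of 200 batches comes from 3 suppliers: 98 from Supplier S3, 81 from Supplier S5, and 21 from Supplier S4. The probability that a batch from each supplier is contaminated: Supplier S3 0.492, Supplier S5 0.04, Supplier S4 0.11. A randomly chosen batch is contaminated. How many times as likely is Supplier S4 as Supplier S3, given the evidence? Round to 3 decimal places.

Compute prior × likelihood for every hypothesis:
  Supplier S3: 0.49 × 0.492 = 0.24108
  Supplier S5: 0.405 × 0.04 = 0.0162
  Supplier S4: 0.105 × 0.11 = 0.01155
Normalizing constant = 0.26883.
The ratio is 0.01155 / 0.24108 (the normalizer cancels) = 0.048.

0.048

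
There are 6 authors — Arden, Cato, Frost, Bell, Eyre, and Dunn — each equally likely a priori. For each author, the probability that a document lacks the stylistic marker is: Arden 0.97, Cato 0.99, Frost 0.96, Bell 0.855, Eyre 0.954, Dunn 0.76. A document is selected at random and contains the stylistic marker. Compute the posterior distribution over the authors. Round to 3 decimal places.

Arden 0.059, Cato 0.020, Frost 0.078, Bell 0.284, Eyre 0.090, Dunn 0.470

Taking complements, P(marker | each) = Arden 0.03, Cato 0.01, Frost 0.04, Bell 0.145, Eyre 0.046, Dunn 0.24.
With a uniform prior (1/6 each), posterior ∝ likelihood:
  Arden: 0.03
  Cato: 0.01
  Frost: 0.04
  Bell: 0.145
  Eyre: 0.046
  Dunn: 0.24
Normalizing constant = 0.511.
P(Arden | marker) = 0.03/0.511 ≈ 0.059
P(Cato | marker) = 0.01/0.511 ≈ 0.020
P(Frost | marker) = 0.04/0.511 ≈ 0.078
P(Bell | marker) = 0.145/0.511 ≈ 0.284
P(Eyre | marker) = 0.046/0.511 ≈ 0.090
P(Dunn | marker) = 0.24/0.511 ≈ 0.470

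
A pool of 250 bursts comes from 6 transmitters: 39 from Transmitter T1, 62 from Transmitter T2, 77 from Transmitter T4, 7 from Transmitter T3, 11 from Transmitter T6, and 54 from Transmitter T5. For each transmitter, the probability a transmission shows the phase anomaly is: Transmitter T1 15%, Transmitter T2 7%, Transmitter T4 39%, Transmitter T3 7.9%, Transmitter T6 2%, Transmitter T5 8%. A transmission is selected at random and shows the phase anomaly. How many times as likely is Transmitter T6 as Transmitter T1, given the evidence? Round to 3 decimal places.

Unnormalized posteriors (prior × likelihood):
  Transmitter T1: 0.156 × 0.15 = 0.0234
  Transmitter T2: 0.248 × 0.07 = 0.01736
  Transmitter T4: 0.308 × 0.39 = 0.12012
  Transmitter T3: 0.028 × 0.079 = 0.002212
  Transmitter T6: 0.044 × 0.02 = 0.00088
  Transmitter T5: 0.216 × 0.08 = 0.01728
Normalizing constant = 0.181252.
The ratio is 0.00088 / 0.0234 (the normalizer cancels) = 0.038.

0.038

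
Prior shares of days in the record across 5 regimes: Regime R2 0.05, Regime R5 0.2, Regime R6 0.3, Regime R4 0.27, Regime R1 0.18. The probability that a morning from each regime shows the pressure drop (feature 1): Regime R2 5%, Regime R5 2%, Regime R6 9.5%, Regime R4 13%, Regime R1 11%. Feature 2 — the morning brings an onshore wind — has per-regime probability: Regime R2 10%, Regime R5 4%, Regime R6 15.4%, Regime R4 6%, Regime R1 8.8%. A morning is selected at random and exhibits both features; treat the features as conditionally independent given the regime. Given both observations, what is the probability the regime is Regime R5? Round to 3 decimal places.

By Bayes' rule, posterior ∝ prior × likelihood:
  Regime R2: 0.05 × 0.05 × 0.1 = 0.00025
  Regime R5: 0.2 × 0.02 × 0.04 = 0.00016
  Regime R6: 0.3 × 0.095 × 0.154 = 0.004389
  Regime R4: 0.27 × 0.13 × 0.06 = 0.002106
  Regime R1: 0.18 × 0.11 × 0.088 = 0.0017424
Sum = 0.0086474.
P(Regime R5 | evidence) = 0.00016 / 0.0086474 ≈ 0.019.

0.019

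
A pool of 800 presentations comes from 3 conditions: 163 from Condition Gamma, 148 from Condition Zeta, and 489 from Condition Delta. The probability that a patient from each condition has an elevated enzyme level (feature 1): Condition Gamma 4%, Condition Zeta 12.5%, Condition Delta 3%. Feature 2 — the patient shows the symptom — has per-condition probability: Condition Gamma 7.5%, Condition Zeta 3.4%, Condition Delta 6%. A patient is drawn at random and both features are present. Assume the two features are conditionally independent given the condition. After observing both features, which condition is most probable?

Condition Delta

By Bayes' rule, posterior ∝ prior × likelihood:
  Condition Gamma: 0.20375 × 0.04 × 0.075 = 0.00061125
  Condition Zeta: 0.185 × 0.125 × 0.034 = 0.00078625
  Condition Delta: 0.61125 × 0.03 × 0.06 = 0.00110025
Normalizing constant = 0.00249775.
Largest term belongs to Condition Delta, so Condition Delta is most probable.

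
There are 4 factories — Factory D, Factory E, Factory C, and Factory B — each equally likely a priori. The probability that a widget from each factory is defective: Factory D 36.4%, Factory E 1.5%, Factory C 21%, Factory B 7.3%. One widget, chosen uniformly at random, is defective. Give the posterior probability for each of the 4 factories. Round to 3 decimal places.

Since the prior is uniform, the posterior is proportional to the likelihood:
  Factory D: 0.364
  Factory E: 0.015
  Factory C: 0.21
  Factory B: 0.073
Sum = 0.662.
P(Factory D | defective) = 0.364/0.662 ≈ 0.550
P(Factory E | defective) = 0.015/0.662 ≈ 0.023
P(Factory C | defective) = 0.21/0.662 ≈ 0.317
P(Factory B | defective) = 0.073/0.662 ≈ 0.110

Factory D 0.550, Factory E 0.023, Factory C 0.317, Factory B 0.110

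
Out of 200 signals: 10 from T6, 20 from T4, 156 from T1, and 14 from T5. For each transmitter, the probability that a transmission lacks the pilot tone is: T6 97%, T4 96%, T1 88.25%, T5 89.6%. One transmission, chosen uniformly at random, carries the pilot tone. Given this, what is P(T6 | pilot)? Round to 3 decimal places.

Taking complements, P(pilot | each) = T6 0.03, T4 0.04, T1 0.1175, T5 0.104.
Unnormalized posteriors (prior × likelihood):
  T6: 0.05 × 0.03 = 0.0015
  T4: 0.1 × 0.04 = 0.004
  T1: 0.78 × 0.1175 = 0.09165
  T5: 0.07 × 0.104 = 0.00728
Total = 0.10443.
P(T6 | evidence) = 0.0015 / 0.10443 ≈ 0.014.

0.014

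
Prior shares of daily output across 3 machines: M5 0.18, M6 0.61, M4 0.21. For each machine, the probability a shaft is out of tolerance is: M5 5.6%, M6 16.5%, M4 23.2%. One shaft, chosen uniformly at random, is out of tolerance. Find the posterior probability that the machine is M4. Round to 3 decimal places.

0.306

Prior × likelihood for each hypothesis:
  M5: 0.18 × 0.056 = 0.01008
  M6: 0.61 × 0.165 = 0.10065
  M4: 0.21 × 0.232 = 0.04872
Normalizing constant = 0.15945.
P(M4 | evidence) = 0.04872 / 0.15945 ≈ 0.306.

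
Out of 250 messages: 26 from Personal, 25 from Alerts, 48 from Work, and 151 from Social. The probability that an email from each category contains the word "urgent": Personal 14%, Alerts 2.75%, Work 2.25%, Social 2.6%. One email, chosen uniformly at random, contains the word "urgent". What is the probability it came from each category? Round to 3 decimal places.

Personal 0.390, Alerts 0.074, Work 0.116, Social 0.421

By Bayes' rule, posterior ∝ prior × likelihood:
  Personal: 0.104 × 0.14 = 0.01456
  Alerts: 0.1 × 0.0275 = 0.00275
  Work: 0.192 × 0.0225 = 0.00432
  Social: 0.604 × 0.026 = 0.015704
Total = 0.037334.
P(Personal | urgent-flag) = 0.01456/0.037334 ≈ 0.390
P(Alerts | urgent-flag) = 0.00275/0.037334 ≈ 0.074
P(Work | urgent-flag) = 0.00432/0.037334 ≈ 0.116
P(Social | urgent-flag) = 0.015704/0.037334 ≈ 0.421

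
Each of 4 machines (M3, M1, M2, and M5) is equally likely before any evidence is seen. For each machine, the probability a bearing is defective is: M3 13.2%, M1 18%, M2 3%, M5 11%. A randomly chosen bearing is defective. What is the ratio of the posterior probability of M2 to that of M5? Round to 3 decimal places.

Since the prior is uniform, the posterior is proportional to the likelihood:
  M3: 0.132
  M1: 0.18
  M2: 0.03
  M5: 0.11
Normalizing constant = 0.452.
The ratio is 0.03 / 0.11 (the normalizer cancels) = 0.273.

0.273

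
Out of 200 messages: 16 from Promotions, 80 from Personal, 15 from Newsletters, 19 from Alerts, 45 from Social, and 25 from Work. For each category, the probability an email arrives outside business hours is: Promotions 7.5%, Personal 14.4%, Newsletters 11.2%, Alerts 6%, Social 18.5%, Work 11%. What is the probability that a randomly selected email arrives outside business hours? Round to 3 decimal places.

Compute prior × likelihood for every hypothesis:
  Promotions: 0.08 × 0.075 = 0.006
  Personal: 0.4 × 0.144 = 0.0576
  Newsletters: 0.075 × 0.112 = 0.0084
  Alerts: 0.095 × 0.06 = 0.0057
  Social: 0.225 × 0.185 = 0.041625
  Work: 0.125 × 0.11 = 0.01375
P(off-hours) = 0.006 + 0.0576 + 0.0084 + 0.0057 + 0.041625 + 0.01375 = 0.133075 → 0.133.

0.133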